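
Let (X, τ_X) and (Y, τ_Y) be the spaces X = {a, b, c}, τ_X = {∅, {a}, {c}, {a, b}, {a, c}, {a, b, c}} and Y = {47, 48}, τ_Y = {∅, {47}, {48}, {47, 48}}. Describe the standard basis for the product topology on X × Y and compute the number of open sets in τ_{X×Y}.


Basis B = {∅ × ∅, {a} × {47}, {a} × {48}, {c} × {47}, {c} × {48}, {a} × {47, 48}, {a, b} × {47}, {a, c} × {47}, {a, b} × {48}, {a, c} × {48}, {c} × {47, 48}, {a, b, c} × {47}, {a, b, c} × {48}, {a, b} × {47, 48}, {a, c} × {47, 48}, {a, b, c} × {47, 48}}; |τ_{X×Y}| = 36.

Enumerate products U × V with U ∈ τ_X, V ∈ τ_Y (deduplicated):
  ∅ × ∅ = {} (∅)
  {a} × {47} = {(a,47)}
  {a} × {48} = {(a,48)}
  {c} × {47} = {(c,47)}
  {c} × {48} = {(c,48)}
  {a} × {47, 48} = {(a,47), (a,48)}
  {a, b} × {47} = {(a,47), (b,47)}
  {a, c} × {47} = {(a,47), (c,47)}
  {a, b} × {48} = {(a,48), (b,48)}
  {a, c} × {48} = {(a,48), (c,48)}
  {c} × {47, 48} = {(c,47), (c,48)}
  {a, b, c} × {47} = {(a,47), (b,47), (c,47)}
  {a, b, c} × {48} = {(a,48), (b,48), (c,48)}
  {a, b} × {47, 48} = {(a,47), (a,48), (b,47), (b,48)}
  {a, c} × {47, 48} = {(a,47), (a,48), (c,47), (c,48)}
  {a, b, c} × {47, 48} = {(a,47), (a,48), (b,47), (b,48), (c,47), (c,48)}
These 16 distinct sets form the basis B.
Close under arbitrary unions to get τ_{X×Y}; counting gives |τ_{X×Y}| = 36.


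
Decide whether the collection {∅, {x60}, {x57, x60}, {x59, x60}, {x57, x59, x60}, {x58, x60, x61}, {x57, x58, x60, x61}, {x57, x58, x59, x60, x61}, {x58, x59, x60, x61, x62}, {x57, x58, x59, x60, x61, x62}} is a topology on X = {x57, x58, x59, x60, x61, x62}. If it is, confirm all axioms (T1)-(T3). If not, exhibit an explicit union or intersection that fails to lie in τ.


τ is NOT a topology on X.

Axiom (T1): ∅ ∈ τ? Yes; X ∈ τ? Yes.
Axiom (T2/T3): check pairwise unions and intersections of members of τ.
Counterexample for (T2): {x59, x60} ∪ {x58, x60, x61} = {x58, x59, x60, x61} ∉ τ. Therefore τ is NOT a topology.


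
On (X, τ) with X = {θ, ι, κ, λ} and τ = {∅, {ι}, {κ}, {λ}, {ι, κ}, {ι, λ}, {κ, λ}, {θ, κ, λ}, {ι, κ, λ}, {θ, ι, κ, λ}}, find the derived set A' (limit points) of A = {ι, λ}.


A' = {θ}

For each x ∈ X, list the open sets U ∈ τ with x ∈ U, then check whether U ∩ (A ∖ {x}) ≠ ∅ for every such U.
  x = θ: opens ∋ x are {θ, κ, λ}, {θ, ι, κ, λ}; each meets A ∖ {θ}, so x IS a limit point.
  x = ι: open {ι} ∋ x has {ι} ∩ (A ∖ {ι}) = ∅, so x is NOT a limit point.
  x = κ: open {κ} ∋ x has {κ} ∩ (A ∖ {κ}) = ∅, so x is NOT a limit point.
  x = λ: open {λ} ∋ x has {λ} ∩ (A ∖ {λ}) = ∅, so x is NOT a limit point.
Collecting: A' = {θ}.


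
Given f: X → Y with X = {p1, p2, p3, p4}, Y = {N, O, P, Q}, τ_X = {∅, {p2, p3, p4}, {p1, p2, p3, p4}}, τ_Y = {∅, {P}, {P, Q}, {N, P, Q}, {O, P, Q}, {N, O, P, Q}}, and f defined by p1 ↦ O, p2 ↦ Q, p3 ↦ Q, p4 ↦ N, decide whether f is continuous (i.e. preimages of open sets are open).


f is NOT continuous.

Compute f^{-1}(U) for each U ∈ τ_Y:
  U = ∅: f^{-1}(U) = ∅ ∈ τ_X ✓.
  U = {P}: f^{-1}(U) = ∅ ∈ τ_X ✓.
  U = {P, Q}: f^{-1}(U) = {p2, p3} ∉ τ_X ✗.
  U = {N, P, Q}: f^{-1}(U) = {p2, p3, p4} ∈ τ_X ✓.
  U = {O, P, Q}: f^{-1}(U) = {p1, p2, p3} ∉ τ_X ✗.
  U = {N, O, P, Q}: f^{-1}(U) = {p1, p2, p3, p4} ∈ τ_X ✓.
Found U = {P, Q} with f^{-1}(U) = {p2, p3} not in τ_X. Therefore f is NOT continuous.


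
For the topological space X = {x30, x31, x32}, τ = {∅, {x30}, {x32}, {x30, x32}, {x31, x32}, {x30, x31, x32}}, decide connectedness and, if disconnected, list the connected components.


(X, τ) is disconnected; components = [{x30}, {x31, x32}].

Find clopen sets (U ∈ τ with X ∖ U ∈ τ):
  U = ∅, X ∖ U = {x30, x31, x32} — both open, so U is clopen.
  U = {x30}, X ∖ U = {x31, x32} — both open, so U is clopen.
  U = {x31, x32}, X ∖ U = {x30} — both open, so U is clopen.
  U = {x30, x31, x32}, X ∖ U = ∅ — both open, so U is clopen.
Nontrivial clopen(s) exist: e.g. {x30}. So (X, τ) is disconnected.
Compute connected components by grouping points that agree on all clopens:
  component: {x30}
  component: {x31, x32}


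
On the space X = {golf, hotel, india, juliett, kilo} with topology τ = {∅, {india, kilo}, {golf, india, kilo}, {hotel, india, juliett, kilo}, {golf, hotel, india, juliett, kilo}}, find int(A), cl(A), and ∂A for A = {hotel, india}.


int(A) = ∅, cl(A) = {golf, hotel, india, juliett, kilo}, ∂A = {golf, hotel, india, juliett, kilo}.

Closed sets in (X, τ) are complements of opens:
  closed(X, τ) = {∅, {golf}, {hotel, juliett}, {golf, hotel, juliett}, {golf, hotel, india, juliett, kilo}}.
int(A) = ⋃ {U ∈ τ : U ⊆ A}. Opens contained in A: ∅.
Taking the union of these: int(A) = ∅.
cl(A) = ⋂ {C closed : A ⊆ C}. Closed sets containing A: {golf, hotel, india, juliett, kilo}.
Intersecting these: cl(A) = {golf, hotel, india, juliett, kilo}.
∂A = cl(A) ∖ int(A) = {golf, hotel, india, juliett, kilo} ∖ ∅ = {golf, hotel, india, juliett, kilo}.


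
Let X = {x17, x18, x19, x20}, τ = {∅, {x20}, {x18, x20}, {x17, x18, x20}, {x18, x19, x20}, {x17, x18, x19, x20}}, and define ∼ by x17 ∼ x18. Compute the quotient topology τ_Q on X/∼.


X/∼ = {[x17=x18], [x19], [x20]}; |τ_Q| = 4.

Equivalence classes: [x17=x18], [x19], [x20].
Quotient map π: X → X/∼ sends x17 ↦ [x17=x18], x18 ↦ [x17=x18], x19 ↦ [x19], x20 ↦ [x20].
For each subset V ⊆ X/∼, compute π^{-1}(V) ⊆ X and check whether π^{-1}(V) ∈ τ. V is open in τ_Q iff π^{-1}(V) ∈ τ.
  V = {}: π^{-1}(V) = ∅ ∈ τ ✓.
  V = {[x17=x18]}: π^{-1}(V) = {x17, x18} ∉ τ ✗.
  V = {[x19]}: π^{-1}(V) = {x19} ∉ τ ✗.
  V = {[x17=x18], [x19]}: π^{-1}(V) = {x17, x18, x19} ∉ τ ✗.
  V = {[x20]}: π^{-1}(V) = {x20} ∈ τ ✓.
  V = {[x17=x18], [x20]}: π^{-1}(V) = {x17, x18, x20} ∈ τ ✓.
  V = {[x19], [x20]}: π^{-1}(V) = {x19, x20} ∉ τ ✗.
  V = {[x17=x18], [x19], [x20]}: π^{-1}(V) = {x17, x18, x19, x20} ∈ τ ✓.
Open sets in the quotient: τ_Q = {{}, {[x20]}, {[x17=x18], [x20]}, {[x17=x18], [x19], [x20]}} (4 elements).


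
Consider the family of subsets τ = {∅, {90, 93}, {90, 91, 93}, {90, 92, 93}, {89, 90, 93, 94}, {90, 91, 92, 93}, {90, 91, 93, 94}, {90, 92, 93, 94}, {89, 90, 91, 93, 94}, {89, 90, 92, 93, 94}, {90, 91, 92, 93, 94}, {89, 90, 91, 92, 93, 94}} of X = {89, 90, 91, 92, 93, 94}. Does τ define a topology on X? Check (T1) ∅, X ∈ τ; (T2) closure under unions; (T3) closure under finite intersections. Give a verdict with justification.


τ is NOT a topology on X.

Axiom (T1): ∅ ∈ τ? Yes; X ∈ τ? Yes.
Axiom (T2/T3): check pairwise unions and intersections of members of τ.
Counterexample for (T3): {89, 90, 93, 94} ∩ {90, 91, 93, 94} = {90, 93, 94} ∉ τ. Therefore τ is NOT a topology.


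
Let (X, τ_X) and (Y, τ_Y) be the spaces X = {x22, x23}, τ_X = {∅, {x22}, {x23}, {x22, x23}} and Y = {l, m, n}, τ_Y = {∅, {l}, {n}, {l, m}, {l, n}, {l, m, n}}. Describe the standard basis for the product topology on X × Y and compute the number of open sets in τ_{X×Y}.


Basis B = {∅ × ∅, {x22} × {l}, {x22} × {n}, {x23} × {l}, {x23} × {n}, {x22} × {l, m}, {x22} × {l, n}, {x22, x23} × {l}, {x22, x23} × {n}, {x23} × {l, m}, {x23} × {l, n}, {x22} × {l, m, n}, {x23} × {l, m, n}, {x22, x23} × {l, m}, {x22, x23} × {l, n}, {x22, x23} × {l, m, n}}; |τ_{X×Y}| = 36.

Enumerate products U × V with U ∈ τ_X, V ∈ τ_Y (deduplicated):
  ∅ × ∅ = {} (∅)
  {x22} × {l} = {(x22,l)}
  {x22} × {n} = {(x22,n)}
  {x23} × {l} = {(x23,l)}
  {x23} × {n} = {(x23,n)}
  {x22} × {l, m} = {(x22,l), (x22,m)}
  {x22} × {l, n} = {(x22,l), (x22,n)}
  {x22, x23} × {l} = {(x22,l), (x23,l)}
  {x22, x23} × {n} = {(x22,n), (x23,n)}
  {x23} × {l, m} = {(x23,l), (x23,m)}
  {x23} × {l, n} = {(x23,l), (x23,n)}
  {x22} × {l, m, n} = {(x22,l), (x22,m), (x22,n)}
  {x23} × {l, m, n} = {(x23,l), (x23,m), (x23,n)}
  {x22, x23} × {l, m} = {(x22,l), (x22,m), (x23,l), (x23,m)}
  {x22, x23} × {l, n} = {(x22,l), (x22,n), (x23,l), (x23,n)}
  {x22, x23} × {l, m, n} = {(x22,l), (x22,m), (x22,n), (x23,l), (x23,m), (x23,n)}
These 16 distinct sets form the basis B.
Close under arbitrary unions to get τ_{X×Y}; counting gives |τ_{X×Y}| = 36.


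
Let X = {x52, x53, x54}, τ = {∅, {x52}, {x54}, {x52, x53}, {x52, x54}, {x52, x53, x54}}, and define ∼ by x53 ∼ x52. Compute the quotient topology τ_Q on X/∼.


X/∼ = {[x52=x53], [x54]}; |τ_Q| = 4.

Equivalence classes: [x52=x53], [x54].
Quotient map π: X → X/∼ sends x52 ↦ [x52=x53], x53 ↦ [x52=x53], x54 ↦ [x54].
For each subset V ⊆ X/∼, compute π^{-1}(V) ⊆ X and check whether π^{-1}(V) ∈ τ. V is open in τ_Q iff π^{-1}(V) ∈ τ.
  V = {}: π^{-1}(V) = ∅ ∈ τ ✓.
  V = {[x52=x53]}: π^{-1}(V) = {x52, x53} ∈ τ ✓.
  V = {[x54]}: π^{-1}(V) = {x54} ∈ τ ✓.
  V = {[x52=x53], [x54]}: π^{-1}(V) = {x52, x53, x54} ∈ τ ✓.
Open sets in the quotient: τ_Q = {{}, {[x52=x53]}, {[x54]}, {[x52=x53], [x54]}} (4 elements).


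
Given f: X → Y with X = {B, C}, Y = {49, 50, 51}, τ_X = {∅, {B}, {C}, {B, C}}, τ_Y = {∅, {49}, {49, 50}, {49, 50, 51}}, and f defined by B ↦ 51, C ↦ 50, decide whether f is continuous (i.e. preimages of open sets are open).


f IS continuous.

Compute f^{-1}(U) for each U ∈ τ_Y:
  U = ∅: f^{-1}(U) = ∅ ∈ τ_X ✓.
  U = {49}: f^{-1}(U) = ∅ ∈ τ_X ✓.
  U = {49, 50}: f^{-1}(U) = {C} ∈ τ_X ✓.
  U = {49, 50, 51}: f^{-1}(U) = {B, C} ∈ τ_X ✓.
Every preimage lies in τ_X, so f IS continuous.


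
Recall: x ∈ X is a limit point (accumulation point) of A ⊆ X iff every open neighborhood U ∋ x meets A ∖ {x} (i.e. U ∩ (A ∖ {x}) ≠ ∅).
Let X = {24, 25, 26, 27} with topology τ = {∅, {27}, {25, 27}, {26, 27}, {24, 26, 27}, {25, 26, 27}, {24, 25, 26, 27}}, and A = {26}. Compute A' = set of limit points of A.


A' = {24}

For each x ∈ X, list the open sets U ∈ τ with x ∈ U, then check whether U ∩ (A ∖ {x}) ≠ ∅ for every such U.
  x = 24: opens ∋ x are {24, 26, 27}, {24, 25, 26, 27}; each meets A ∖ {24}, so x IS a limit point.
  x = 25: open {25, 27} ∋ x has {25, 27} ∩ (A ∖ {25}) = ∅, so x is NOT a limit point.
  x = 26: open {26, 27} ∋ x has {26, 27} ∩ (A ∖ {26}) = ∅, so x is NOT a limit point.
  x = 27: open {27} ∋ x has {27} ∩ (A ∖ {27}) = ∅, so x is NOT a limit point.
Collecting: A' = {24}.


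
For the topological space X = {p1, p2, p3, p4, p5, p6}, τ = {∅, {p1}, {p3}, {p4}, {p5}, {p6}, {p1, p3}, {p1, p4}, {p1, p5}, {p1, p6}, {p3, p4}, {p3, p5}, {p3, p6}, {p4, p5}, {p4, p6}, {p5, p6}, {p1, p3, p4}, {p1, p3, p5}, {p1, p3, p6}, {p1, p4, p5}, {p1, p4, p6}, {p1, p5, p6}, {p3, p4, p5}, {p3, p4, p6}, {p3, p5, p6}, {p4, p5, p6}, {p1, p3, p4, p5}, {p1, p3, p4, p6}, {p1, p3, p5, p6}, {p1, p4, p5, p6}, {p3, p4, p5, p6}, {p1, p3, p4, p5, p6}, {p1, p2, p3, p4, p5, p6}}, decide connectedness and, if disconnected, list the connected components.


(X, τ) is connected.

Find clopen sets (U ∈ τ with X ∖ U ∈ τ):
  U = ∅, X ∖ U = {p1, p2, p3, p4, p5, p6} — both open, so U is clopen.
  U = {p1, p2, p3, p4, p5, p6}, X ∖ U = ∅ — both open, so U is clopen.
Only trivial clopens (∅ and X) exist, so (X, τ) is connected.
Compute connected components by grouping points that agree on all clopens:
  component: {p1, p2, p3, p4, p5, p6}


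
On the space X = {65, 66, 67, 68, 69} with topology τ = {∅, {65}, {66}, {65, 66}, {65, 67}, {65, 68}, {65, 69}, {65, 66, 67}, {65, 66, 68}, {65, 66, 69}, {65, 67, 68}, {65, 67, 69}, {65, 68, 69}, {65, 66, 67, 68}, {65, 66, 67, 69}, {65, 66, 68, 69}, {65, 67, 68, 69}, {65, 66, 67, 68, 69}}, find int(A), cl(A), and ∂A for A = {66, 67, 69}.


int(A) = {66}, cl(A) = {66, 67, 69}, ∂A = {67, 69}.

Closed sets in (X, τ) are complements of opens:
  closed(X, τ) = {∅, {66}, {67}, {68}, {69}, {66, 67}, {66, 68}, {66, 69}, {67, 68}, {67, 69}, {68, 69}, {66, 67, 68}, {66, 67, 69}, {66, 68, 69}, {67, 68, 69}, {65, 67, 68, 69}, {66, 67, 68, 69}, {65, 66, 67, 68, 69}}.
int(A) = ⋃ {U ∈ τ : U ⊆ A}. Opens contained in A: ∅, {66}.
Taking the union of these: int(A) = {66}.
cl(A) = ⋂ {C closed : A ⊆ C}. Closed sets containing A: {66, 67, 69}, {66, 67, 68, 69}, {65, 66, 67, 68, 69}.
Intersecting these: cl(A) = {66, 67, 69}.
∂A = cl(A) ∖ int(A) = {66, 67, 69} ∖ {66} = {67, 69}.


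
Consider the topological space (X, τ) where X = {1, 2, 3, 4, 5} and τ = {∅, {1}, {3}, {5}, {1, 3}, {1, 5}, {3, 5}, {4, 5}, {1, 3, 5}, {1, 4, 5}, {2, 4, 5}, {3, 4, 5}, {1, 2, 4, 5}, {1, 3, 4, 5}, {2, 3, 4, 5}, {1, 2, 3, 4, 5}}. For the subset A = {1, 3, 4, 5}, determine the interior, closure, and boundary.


int(A) = {1, 3, 4, 5}, cl(A) = {1, 2, 3, 4, 5}, ∂A = {2}.

Closed sets in (X, τ) are complements of opens:
  closed(X, τ) = {∅, {1}, {2}, {3}, {1, 2}, {1, 3}, {2, 3}, {2, 4}, {1, 2, 3}, {1, 2, 4}, {2, 3, 4}, {2, 4, 5}, {1, 2, 3, 4}, {1, 2, 4, 5}, {2, 3, 4, 5}, {1, 2, 3, 4, 5}}.
int(A) = ⋃ {U ∈ τ : U ⊆ A}. Opens contained in A: ∅, {1}, {3}, {5}, {1, 3}, {1, 5}, {3, 5}, {4, 5}, {1, 3, 5}, {1, 4, 5}, {3, 4, 5}, {1, 3, 4, 5}.
Taking the union of these: int(A) = {1, 3, 4, 5}.
cl(A) = ⋂ {C closed : A ⊆ C}. Closed sets containing A: {1, 2, 3, 4, 5}.
Intersecting these: cl(A) = {1, 2, 3, 4, 5}.
∂A = cl(A) ∖ int(A) = {1, 2, 3, 4, 5} ∖ {1, 3, 4, 5} = {2}.


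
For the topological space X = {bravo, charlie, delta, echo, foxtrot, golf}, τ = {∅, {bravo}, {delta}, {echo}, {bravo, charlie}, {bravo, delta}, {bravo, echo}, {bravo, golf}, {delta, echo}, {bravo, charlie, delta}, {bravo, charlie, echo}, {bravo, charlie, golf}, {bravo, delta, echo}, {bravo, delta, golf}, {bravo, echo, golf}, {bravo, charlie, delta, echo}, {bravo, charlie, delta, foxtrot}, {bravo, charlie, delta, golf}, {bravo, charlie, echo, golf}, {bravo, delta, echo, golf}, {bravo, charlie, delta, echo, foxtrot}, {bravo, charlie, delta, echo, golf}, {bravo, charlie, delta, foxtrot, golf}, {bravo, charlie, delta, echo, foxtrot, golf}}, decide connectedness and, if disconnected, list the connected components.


(X, τ) is disconnected; components = [{echo}, {bravo, charlie, delta, foxtrot, golf}].

Find clopen sets (U ∈ τ with X ∖ U ∈ τ):
  U = ∅, X ∖ U = {bravo, charlie, delta, echo, foxtrot, golf} — both open, so U is clopen.
  U = {echo}, X ∖ U = {bravo, charlie, delta, foxtrot, golf} — both open, so U is clopen.
  U = {bravo, charlie, delta, foxtrot, golf}, X ∖ U = {echo} — both open, so U is clopen.
  U = {bravo, charlie, delta, echo, foxtrot, golf}, X ∖ U = ∅ — both open, so U is clopen.
Nontrivial clopen(s) exist: e.g. {bravo, charlie, delta, foxtrot, golf}. So (X, τ) is disconnected.
Compute connected components by grouping points that agree on all clopens:
  component: {echo}
  component: {bravo, charlie, delta, foxtrot, golf}


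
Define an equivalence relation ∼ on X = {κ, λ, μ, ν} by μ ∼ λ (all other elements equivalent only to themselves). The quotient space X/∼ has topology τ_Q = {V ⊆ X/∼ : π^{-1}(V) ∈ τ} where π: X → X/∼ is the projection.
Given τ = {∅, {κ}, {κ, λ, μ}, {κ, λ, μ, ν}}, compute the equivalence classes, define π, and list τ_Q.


X/∼ = {[κ], [λ=μ], [ν]}; |τ_Q| = 4.

Equivalence classes: [κ], [λ=μ], [ν].
Quotient map π: X → X/∼ sends κ ↦ [κ], λ ↦ [λ=μ], μ ↦ [λ=μ], ν ↦ [ν].
For each subset V ⊆ X/∼, compute π^{-1}(V) ⊆ X and check whether π^{-1}(V) ∈ τ. V is open in τ_Q iff π^{-1}(V) ∈ τ.
  V = {}: π^{-1}(V) = ∅ ∈ τ ✓.
  V = {[κ]}: π^{-1}(V) = {κ} ∈ τ ✓.
  V = {[λ=μ]}: π^{-1}(V) = {λ, μ} ∉ τ ✗.
  V = {[κ], [λ=μ]}: π^{-1}(V) = {κ, λ, μ} ∈ τ ✓.
  V = {[ν]}: π^{-1}(V) = {ν} ∉ τ ✗.
  V = {[κ], [ν]}: π^{-1}(V) = {κ, ν} ∉ τ ✗.
  V = {[λ=μ], [ν]}: π^{-1}(V) = {λ, μ, ν} ∉ τ ✗.
  V = {[κ], [λ=μ], [ν]}: π^{-1}(V) = {κ, λ, μ, ν} ∈ τ ✓.
Open sets in the quotient: τ_Q = {{}, {[κ]}, {[κ], [λ=μ]}, {[κ], [λ=μ], [ν]}} (4 elements).


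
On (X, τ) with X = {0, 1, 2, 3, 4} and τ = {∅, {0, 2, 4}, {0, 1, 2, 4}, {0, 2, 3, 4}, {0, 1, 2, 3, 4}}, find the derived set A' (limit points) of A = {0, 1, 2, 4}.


A' = {0, 1, 2, 3, 4}

For each x ∈ X, list the open sets U ∈ τ with x ∈ U, then check whether U ∩ (A ∖ {x}) ≠ ∅ for every such U.
  x = 0: opens ∋ x are {0, 2, 4}, {0, 1, 2, 4}, {0, 2, 3, 4}, {0, 1, 2, 3, 4}; each meets A ∖ {0}, so x IS a limit point.
  x = 1: opens ∋ x are {0, 1, 2, 4}, {0, 1, 2, 3, 4}; each meets A ∖ {1}, so x IS a limit point.
  x = 2: opens ∋ x are {0, 2, 4}, {0, 1, 2, 4}, {0, 2, 3, 4}, {0, 1, 2, 3, 4}; each meets A ∖ {2}, so x IS a limit point.
  x = 3: opens ∋ x are {0, 2, 3, 4}, {0, 1, 2, 3, 4}; each meets A ∖ {3}, so x IS a limit point.
  x = 4: opens ∋ x are {0, 2, 4}, {0, 1, 2, 4}, {0, 2, 3, 4}, {0, 1, 2, 3, 4}; each meets A ∖ {4}, so x IS a limit point.
Collecting: A' = {0, 1, 2, 3, 4}.


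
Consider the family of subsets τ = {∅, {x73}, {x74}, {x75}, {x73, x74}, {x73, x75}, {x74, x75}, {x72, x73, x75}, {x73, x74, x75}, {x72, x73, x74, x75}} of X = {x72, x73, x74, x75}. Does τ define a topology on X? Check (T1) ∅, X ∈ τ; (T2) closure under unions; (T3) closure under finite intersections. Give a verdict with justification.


τ IS a topology on X.

Axiom (T1): ∅ ∈ τ? Yes; X ∈ τ? Yes.
Axiom (T2/T3): check pairwise unions and intersections of members of τ.
All pairwise intersections and unions checked — each lies in τ. Therefore τ satisfies (T1), (T2), (T3): it IS a topology on X.


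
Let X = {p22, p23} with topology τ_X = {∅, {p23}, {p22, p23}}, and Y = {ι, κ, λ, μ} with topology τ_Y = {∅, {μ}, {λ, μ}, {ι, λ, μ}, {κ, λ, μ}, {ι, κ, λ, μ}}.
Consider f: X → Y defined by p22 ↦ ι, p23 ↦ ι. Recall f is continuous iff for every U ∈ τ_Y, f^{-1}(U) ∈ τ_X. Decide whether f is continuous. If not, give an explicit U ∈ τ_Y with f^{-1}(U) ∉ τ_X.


f IS continuous.

Compute f^{-1}(U) for each U ∈ τ_Y:
  U = ∅: f^{-1}(U) = ∅ ∈ τ_X ✓.
  U = {μ}: f^{-1}(U) = ∅ ∈ τ_X ✓.
  U = {λ, μ}: f^{-1}(U) = ∅ ∈ τ_X ✓.
  U = {ι, λ, μ}: f^{-1}(U) = {p22, p23} ∈ τ_X ✓.
  U = {κ, λ, μ}: f^{-1}(U) = ∅ ∈ τ_X ✓.
  U = {ι, κ, λ, μ}: f^{-1}(U) = {p22, p23} ∈ τ_X ✓.
Every preimage lies in τ_X, so f IS continuous.


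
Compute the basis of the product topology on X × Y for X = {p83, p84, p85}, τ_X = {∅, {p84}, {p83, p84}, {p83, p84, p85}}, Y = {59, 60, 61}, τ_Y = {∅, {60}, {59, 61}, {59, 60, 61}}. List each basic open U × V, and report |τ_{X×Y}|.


Basis B = {∅ × ∅, {p84} × {60}, {p83, p84} × {60}, {p84} × {59, 61}, {p83, p84, p85} × {60}, {p84} × {59, 60, 61}, {p83, p84} × {59, 61}, {p83, p84} × {59, 60, 61}, {p83, p84, p85} × {59, 61}, {p83, p84, p85} × {59, 60, 61}}; |τ_{X×Y}| = 16.

Enumerate products U × V with U ∈ τ_X, V ∈ τ_Y (deduplicated):
  ∅ × ∅ = {} (∅)
  {p84} × {60} = {(p84,60)}
  {p83, p84} × {60} = {(p83,60), (p84,60)}
  {p84} × {59, 61} = {(p84,59), (p84,61)}
  {p83, p84, p85} × {60} = {(p83,60), (p84,60), (p85,60)}
  {p84} × {59, 60, 61} = {(p84,59), (p84,60), (p84,61)}
  {p83, p84} × {59, 61} = {(p83,59), (p83,61), (p84,59), (p84,61)}
  {p83, p84} × {59, 60, 61} = {(p83,59), (p83,60), (p83,61), (p84,59), (p84,60), (p84,61)}
  {p83, p84, p85} × {59, 61} = {(p83,59), (p83,61), (p84,59), (p84,61), (p85,59), (p85,61)}
  {p83, p84, p85} × {59, 60, 61} = {(p83,59), (p83,60), (p83,61), (p84,59), (p84,60), (p84,61), (p85,59), (p85,60), (p85,61)}
These 10 distinct sets form the basis B.
Close under arbitrary unions to get τ_{X×Y}; counting gives |τ_{X×Y}| = 16.


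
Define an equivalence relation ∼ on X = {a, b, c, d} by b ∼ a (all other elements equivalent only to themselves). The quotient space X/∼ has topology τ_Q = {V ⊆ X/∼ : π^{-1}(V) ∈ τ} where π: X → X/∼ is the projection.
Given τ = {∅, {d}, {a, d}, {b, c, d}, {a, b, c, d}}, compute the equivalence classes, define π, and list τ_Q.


X/∼ = {[a=b], [c], [d]}; |τ_Q| = 3.

Equivalence classes: [a=b], [c], [d].
Quotient map π: X → X/∼ sends a ↦ [a=b], b ↦ [a=b], c ↦ [c], d ↦ [d].
For each subset V ⊆ X/∼, compute π^{-1}(V) ⊆ X and check whether π^{-1}(V) ∈ τ. V is open in τ_Q iff π^{-1}(V) ∈ τ.
  V = {}: π^{-1}(V) = ∅ ∈ τ ✓.
  V = {[a=b]}: π^{-1}(V) = {a, b} ∉ τ ✗.
  V = {[c]}: π^{-1}(V) = {c} ∉ τ ✗.
  V = {[a=b], [c]}: π^{-1}(V) = {a, b, c} ∉ τ ✗.
  V = {[d]}: π^{-1}(V) = {d} ∈ τ ✓.
  V = {[a=b], [d]}: π^{-1}(V) = {a, b, d} ∉ τ ✗.
  V = {[c], [d]}: π^{-1}(V) = {c, d} ∉ τ ✗.
  V = {[a=b], [c], [d]}: π^{-1}(V) = {a, b, c, d} ∈ τ ✓.
Open sets in the quotient: τ_Q = {{}, {[d]}, {[a=b], [c], [d]}} (3 elements).


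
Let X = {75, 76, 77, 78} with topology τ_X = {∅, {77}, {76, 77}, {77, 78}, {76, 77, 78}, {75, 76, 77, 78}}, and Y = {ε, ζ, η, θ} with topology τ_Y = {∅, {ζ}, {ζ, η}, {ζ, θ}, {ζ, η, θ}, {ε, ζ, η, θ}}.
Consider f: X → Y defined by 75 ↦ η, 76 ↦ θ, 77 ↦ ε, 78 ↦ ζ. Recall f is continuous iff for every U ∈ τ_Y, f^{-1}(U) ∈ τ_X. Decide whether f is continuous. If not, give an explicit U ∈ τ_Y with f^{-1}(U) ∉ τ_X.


f is NOT continuous.

Compute f^{-1}(U) for each U ∈ τ_Y:
  U = ∅: f^{-1}(U) = ∅ ∈ τ_X ✓.
  U = {ζ}: f^{-1}(U) = {78} ∉ τ_X ✗.
  U = {ζ, η}: f^{-1}(U) = {75, 78} ∉ τ_X ✗.
  U = {ζ, θ}: f^{-1}(U) = {76, 78} ∉ τ_X ✗.
  U = {ζ, η, θ}: f^{-1}(U) = {75, 76, 78} ∉ τ_X ✗.
  U = {ε, ζ, η, θ}: f^{-1}(U) = {75, 76, 77, 78} ∈ τ_X ✓.
Found U = {ζ} with f^{-1}(U) = {78} not in τ_X. Therefore f is NOT continuous.


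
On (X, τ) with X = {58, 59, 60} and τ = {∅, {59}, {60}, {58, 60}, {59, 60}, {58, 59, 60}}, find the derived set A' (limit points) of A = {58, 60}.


A' = {58}

For each x ∈ X, list the open sets U ∈ τ with x ∈ U, then check whether U ∩ (A ∖ {x}) ≠ ∅ for every such U.
  x = 58: opens ∋ x are {58, 60}, {58, 59, 60}; each meets A ∖ {58}, so x IS a limit point.
  x = 59: open {59} ∋ x has {59} ∩ (A ∖ {59}) = ∅, so x is NOT a limit point.
  x = 60: open {60} ∋ x has {60} ∩ (A ∖ {60}) = ∅, so x is NOT a limit point.
Collecting: A' = {58}.


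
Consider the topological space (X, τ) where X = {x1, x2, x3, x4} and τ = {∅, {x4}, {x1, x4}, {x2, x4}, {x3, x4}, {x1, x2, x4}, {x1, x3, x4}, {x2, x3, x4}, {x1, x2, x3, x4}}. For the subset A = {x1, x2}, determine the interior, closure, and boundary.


int(A) = ∅, cl(A) = {x1, x2}, ∂A = {x1, x2}.

Closed sets in (X, τ) are complements of opens:
  closed(X, τ) = {∅, {x1}, {x2}, {x3}, {x1, x2}, {x1, x3}, {x2, x3}, {x1, x2, x3}, {x1, x2, x3, x4}}.
int(A) = ⋃ {U ∈ τ : U ⊆ A}. Opens contained in A: ∅.
Taking the union of these: int(A) = ∅.
cl(A) = ⋂ {C closed : A ⊆ C}. Closed sets containing A: {x1, x2}, {x1, x2, x3}, {x1, x2, x3, x4}.
Intersecting these: cl(A) = {x1, x2}.
∂A = cl(A) ∖ int(A) = {x1, x2} ∖ ∅ = {x1, x2}.


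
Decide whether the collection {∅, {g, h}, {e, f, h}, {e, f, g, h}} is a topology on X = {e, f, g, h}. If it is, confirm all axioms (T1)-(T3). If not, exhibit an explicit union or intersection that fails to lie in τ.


τ is NOT a topology on X.

Axiom (T1): ∅ ∈ τ? Yes; X ∈ τ? Yes.
Axiom (T2/T3): check pairwise unions and intersections of members of τ.
Counterexample for (T3): {g, h} ∩ {e, f, h} = {h} ∉ τ. Therefore τ is NOT a topology.


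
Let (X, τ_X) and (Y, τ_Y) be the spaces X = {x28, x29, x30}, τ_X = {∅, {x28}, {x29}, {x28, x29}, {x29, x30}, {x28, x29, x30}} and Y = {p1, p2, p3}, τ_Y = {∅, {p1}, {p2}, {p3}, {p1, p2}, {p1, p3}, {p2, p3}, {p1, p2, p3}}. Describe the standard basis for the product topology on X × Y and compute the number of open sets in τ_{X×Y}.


Basis B = {∅ × ∅, {x28} × {p1}, {x28} × {p2}, {x28} × {p3}, {x29} × {p1}, {x29} × {p2}, {x29} × {p3}, {x28} × {p1, p2}, {x28} × {p1, p3}, {x28, x29} × {p1}, {x28} × {p2, p3}, {x28, x29} × {p2}, {x28, x29} × {p3}, {x29} × {p1, p2}, {x29} × {p1, p3}, {x29, x30} × {p1}, {x29} × {p2, p3}, {x29, x30} × {p2}, {x29, x30} × {p3}, {x28} × {p1, p2, p3}, {x28, x29, x30} × {p1}, {x28, x29, x30} × {p2}, {x28, x29, x30} × {p3}, {x29} × {p1, p2, p3}, {x28, x29} × {p1, p2}, {x28, x29} × {p1, p3}, {x28, x29} × {p2, p3}, {x29, x30} × {p1, p2}, {x29, x30} × {p1, p3}, {x29, x30} × {p2, p3}, {x28, x29} × {p1, p2, p3}, {x28, x29, x30} × {p1, p2}, {x28, x29, x30} × {p1, p3}, {x28, x29, x30} × {p2, p3}, {x29, x30} × {p1, p2, p3}, {x28, x29, x30} × {p1, p2, p3}}; |τ_{X×Y}| = 216.

Enumerate products U × V with U ∈ τ_X, V ∈ τ_Y (deduplicated):
  ∅ × ∅ = {} (∅)
  {x28} × {p1} = {(x28,p1)}
  {x28} × {p2} = {(x28,p2)}
  {x28} × {p3} = {(x28,p3)}
  {x29} × {p1} = {(x29,p1)}
  {x29} × {p2} = {(x29,p2)}
  {x29} × {p3} = {(x29,p3)}
  {x28} × {p1, p2} = {(x28,p1), (x28,p2)}
  {x28} × {p1, p3} = {(x28,p1), (x28,p3)}
  {x28, x29} × {p1} = {(x28,p1), (x29,p1)}
  {x28} × {p2, p3} = {(x28,p2), (x28,p3)}
  {x28, x29} × {p2} = {(x28,p2), (x29,p2)}
  {x28, x29} × {p3} = {(x28,p3), (x29,p3)}
  {x29} × {p1, p2} = {(x29,p1), (x29,p2)}
  {x29} × {p1, p3} = {(x29,p1), (x29,p3)}
  {x29, x30} × {p1} = {(x29,p1), (x30,p1)}
  {x29} × {p2, p3} = {(x29,p2), (x29,p3)}
  {x29, x30} × {p2} = {(x29,p2), (x30,p2)}
  {x29, x30} × {p3} = {(x29,p3), (x30,p3)}
  {x28} × {p1, p2, p3} = {(x28,p1), (x28,p2), (x28,p3)}
  {x28, x29, x30} × {p1} = {(x28,p1), (x29,p1), (x30,p1)}
  {x28, x29, x30} × {p2} = {(x28,p2), (x29,p2), (x30,p2)}
  {x28, x29, x30} × {p3} = {(x28,p3), (x29,p3), (x30,p3)}
  {x29} × {p1, p2, p3} = {(x29,p1), (x29,p2), (x29,p3)}
  {x28, x29} × {p1, p2} = {(x28,p1), (x28,p2), (x29,p1), (x29,p2)}
  {x28, x29} × {p1, p3} = {(x28,p1), (x28,p3), (x29,p1), (x29,p3)}
  {x28, x29} × {p2, p3} = {(x28,p2), (x28,p3), (x29,p2), (x29,p3)}
  {x29, x30} × {p1, p2} = {(x29,p1), (x29,p2), (x30,p1), (x30,p2)}
  {x29, x30} × {p1, p3} = {(x29,p1), (x29,p3), (x30,p1), (x30,p3)}
  {x29, x30} × {p2, p3} = {(x29,p2), (x29,p3), (x30,p2), (x30,p3)}
  {x28, x29} × {p1, p2, p3} = {(x28,p1), (x28,p2), (x28,p3), (x29,p1), (x29,p2), (x29,p3)}
  {x28, x29, x30} × {p1, p2} = {(x28,p1), (x28,p2), (x29,p1), (x29,p2), (x30,p1), (x30,p2)}
  {x28, x29, x30} × {p1, p3} = {(x28,p1), (x28,p3), (x29,p1), (x29,p3), (x30,p1), (x30,p3)}
  {x28, x29, x30} × {p2, p3} = {(x28,p2), (x28,p3), (x29,p2), (x29,p3), (x30,p2), (x30,p3)}
  {x29, x30} × {p1, p2, p3} = {(x29,p1), (x29,p2), (x29,p3), (x30,p1), (x30,p2), (x30,p3)}
  {x28, x29, x30} × {p1, p2, p3} = {(x28,p1), (x28,p2), (x28,p3), (x29,p1), (x29,p2), (x29,p3), (x30,p1), (x30,p2), (x30,p3)}
These 36 distinct sets form the basis B.
Close under arbitrary unions to get τ_{X×Y}; counting gives |τ_{X×Y}| = 216.


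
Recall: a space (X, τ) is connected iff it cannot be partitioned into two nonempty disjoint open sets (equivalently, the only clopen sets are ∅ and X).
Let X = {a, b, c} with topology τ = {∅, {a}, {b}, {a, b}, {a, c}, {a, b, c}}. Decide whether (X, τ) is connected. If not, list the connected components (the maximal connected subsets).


(X, τ) is disconnected; components = [{b}, {a, c}].

Find clopen sets (U ∈ τ with X ∖ U ∈ τ):
  U = ∅, X ∖ U = {a, b, c} — both open, so U is clopen.
  U = {b}, X ∖ U = {a, c} — both open, so U is clopen.
  U = {a, c}, X ∖ U = {b} — both open, so U is clopen.
  U = {a, b, c}, X ∖ U = ∅ — both open, so U is clopen.
Nontrivial clopen(s) exist: e.g. {a, c}. So (X, τ) is disconnected.
Compute connected components by grouping points that agree on all clopens:
  component: {b}
  component: {a, c}


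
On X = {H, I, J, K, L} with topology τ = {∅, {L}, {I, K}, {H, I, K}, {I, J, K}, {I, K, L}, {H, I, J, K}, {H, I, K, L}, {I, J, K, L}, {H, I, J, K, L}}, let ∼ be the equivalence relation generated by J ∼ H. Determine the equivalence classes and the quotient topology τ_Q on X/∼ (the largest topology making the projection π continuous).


X/∼ = {[H=J], [I], [K], [L]}; |τ_Q| = 6.

Equivalence classes: [H=J], [I], [K], [L].
Quotient map π: X → X/∼ sends H ↦ [H=J], I ↦ [I], J ↦ [H=J], K ↦ [K], L ↦ [L].
For each subset V ⊆ X/∼, compute π^{-1}(V) ⊆ X and check whether π^{-1}(V) ∈ τ. V is open in τ_Q iff π^{-1}(V) ∈ τ.
  V = {}: π^{-1}(V) = ∅ ∈ τ ✓.
  V = {[H=J]}: π^{-1}(V) = {H, J} ∉ τ ✗.
  V = {[I]}: π^{-1}(V) = {I} ∉ τ ✗.
  V = {[H=J], [I]}: π^{-1}(V) = {H, I, J} ∉ τ ✗.
  V = {[K]}: π^{-1}(V) = {K} ∉ τ ✗.
  V = {[H=J], [K]}: π^{-1}(V) = {H, J, K} ∉ τ ✗.
  V = {[I], [K]}: π^{-1}(V) = {I, K} ∈ τ ✓.
  V = {[H=J], [I], [K]}: π^{-1}(V) = {H, I, J, K} ∈ τ ✓.
  V = {[L]}: π^{-1}(V) = {L} ∈ τ ✓.
  V = {[H=J], [L]}: π^{-1}(V) = {H, J, L} ∉ τ ✗.
  V = {[I], [L]}: π^{-1}(V) = {I, L} ∉ τ ✗.
  V = {[H=J], [I], [L]}: π^{-1}(V) = {H, I, J, L} ∉ τ ✗.
  V = {[K], [L]}: π^{-1}(V) = {K, L} ∉ τ ✗.
  V = {[H=J], [K], [L]}: π^{-1}(V) = {H, J, K, L} ∉ τ ✗.
  V = {[I], [K], [L]}: π^{-1}(V) = {I, K, L} ∈ τ ✓.
  V = {[H=J], [I], [K], [L]}: π^{-1}(V) = {H, I, J, K, L} ∈ τ ✓.
Open sets in the quotient: τ_Q = {{}, {[I], [K]}, {[H=J], [I], [K]}, {[L]}, {[I], [K], [L]}, {[H=J], [I], [K], [L]}} (6 elements).


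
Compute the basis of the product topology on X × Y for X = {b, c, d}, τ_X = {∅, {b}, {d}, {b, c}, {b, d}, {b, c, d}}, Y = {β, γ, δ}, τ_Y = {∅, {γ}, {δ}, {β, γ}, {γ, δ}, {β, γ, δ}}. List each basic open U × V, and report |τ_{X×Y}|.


Basis B = {∅ × ∅, {b} × {γ}, {b} × {δ}, {d} × {γ}, {d} × {δ}, {b} × {β, γ}, {b} × {γ, δ}, {b, c} × {γ}, {b, d} × {γ}, {b, c} × {δ}, {b, d} × {δ}, {d} × {β, γ}, {d} × {γ, δ}, {b} × {β, γ, δ}, {b, c, d} × {γ}, {b, c, d} × {δ}, {d} × {β, γ, δ}, {b, c} × {β, γ}, {b, d} × {β, γ}, {b, c} × {γ, δ}, {b, d} × {γ, δ}, {b, c} × {β, γ, δ}, {b, d} × {β, γ, δ}, {b, c, d} × {β, γ}, {b, c, d} × {γ, δ}, {b, c, d} × {β, γ, δ}}; |τ_{X×Y}| = 108.

Enumerate products U × V with U ∈ τ_X, V ∈ τ_Y (deduplicated):
  ∅ × ∅ = {} (∅)
  {b} × {γ} = {(b,γ)}
  {b} × {δ} = {(b,δ)}
  {d} × {γ} = {(d,γ)}
  {d} × {δ} = {(d,δ)}
  {b} × {β, γ} = {(b,β), (b,γ)}
  {b} × {γ, δ} = {(b,γ), (b,δ)}
  {b, c} × {γ} = {(b,γ), (c,γ)}
  {b, d} × {γ} = {(b,γ), (d,γ)}
  {b, c} × {δ} = {(b,δ), (c,δ)}
  {b, d} × {δ} = {(b,δ), (d,δ)}
  {d} × {β, γ} = {(d,β), (d,γ)}
  {d} × {γ, δ} = {(d,γ), (d,δ)}
  {b} × {β, γ, δ} = {(b,β), (b,γ), (b,δ)}
  {b, c, d} × {γ} = {(b,γ), (c,γ), (d,γ)}
  {b, c, d} × {δ} = {(b,δ), (c,δ), (d,δ)}
  {d} × {β, γ, δ} = {(d,β), (d,γ), (d,δ)}
  {b, c} × {β, γ} = {(b,β), (b,γ), (c,β), (c,γ)}
  {b, d} × {β, γ} = {(b,β), (b,γ), (d,β), (d,γ)}
  {b, c} × {γ, δ} = {(b,γ), (b,δ), (c,γ), (c,δ)}
  {b, d} × {γ, δ} = {(b,γ), (b,δ), (d,γ), (d,δ)}
  {b, c} × {β, γ, δ} = {(b,β), (b,γ), (b,δ), (c,β), (c,γ), (c,δ)}
  {b, d} × {β, γ, δ} = {(b,β), (b,γ), (b,δ), (d,β), (d,γ), (d,δ)}
  {b, c, d} × {β, γ} = {(b,β), (b,γ), (c,β), (c,γ), (d,β), (d,γ)}
  {b, c, d} × {γ, δ} = {(b,γ), (b,δ), (c,γ), (c,δ), (d,γ), (d,δ)}
  {b, c, d} × {β, γ, δ} = {(b,β), (b,γ), (b,δ), (c,β), (c,γ), (c,δ), (d,β), (d,γ), (d,δ)}
These 26 distinct sets form the basis B.
Close under arbitrary unions to get τ_{X×Y}; counting gives |τ_{X×Y}| = 108.


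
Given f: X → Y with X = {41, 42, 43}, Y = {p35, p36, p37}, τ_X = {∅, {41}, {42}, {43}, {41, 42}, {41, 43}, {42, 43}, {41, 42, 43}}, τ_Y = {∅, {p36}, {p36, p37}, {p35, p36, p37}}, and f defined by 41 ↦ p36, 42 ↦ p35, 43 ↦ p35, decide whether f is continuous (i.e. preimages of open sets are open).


f IS continuous.

Compute f^{-1}(U) for each U ∈ τ_Y:
  U = ∅: f^{-1}(U) = ∅ ∈ τ_X ✓.
  U = {p36}: f^{-1}(U) = {41} ∈ τ_X ✓.
  U = {p36, p37}: f^{-1}(U) = {41} ∈ τ_X ✓.
  U = {p35, p36, p37}: f^{-1}(U) = {41, 42, 43} ∈ τ_X ✓.
Every preimage lies in τ_X, so f IS continuous.


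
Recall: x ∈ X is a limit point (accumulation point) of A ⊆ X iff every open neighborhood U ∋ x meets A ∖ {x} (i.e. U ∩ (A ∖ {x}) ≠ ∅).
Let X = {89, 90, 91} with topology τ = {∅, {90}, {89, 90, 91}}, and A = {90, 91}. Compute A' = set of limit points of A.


A' = {89, 91}

For each x ∈ X, list the open sets U ∈ τ with x ∈ U, then check whether U ∩ (A ∖ {x}) ≠ ∅ for every such U.
  x = 89: opens ∋ x are {89, 90, 91}; each meets A ∖ {89}, so x IS a limit point.
  x = 90: open {90} ∋ x has {90} ∩ (A ∖ {90}) = ∅, so x is NOT a limit point.
  x = 91: opens ∋ x are {89, 90, 91}; each meets A ∖ {91}, so x IS a limit point.
Collecting: A' = {89, 91}.


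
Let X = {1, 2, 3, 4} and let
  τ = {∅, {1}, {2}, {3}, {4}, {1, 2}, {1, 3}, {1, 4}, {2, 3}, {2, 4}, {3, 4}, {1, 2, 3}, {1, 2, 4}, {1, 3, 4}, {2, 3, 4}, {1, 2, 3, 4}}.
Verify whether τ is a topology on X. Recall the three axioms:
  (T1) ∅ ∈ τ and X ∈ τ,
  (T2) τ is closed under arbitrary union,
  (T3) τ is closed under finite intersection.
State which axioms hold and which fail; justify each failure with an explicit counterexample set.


τ IS a topology on X.

Axiom (T1): ∅ ∈ τ? Yes; X ∈ τ? Yes.
Axiom (T2/T3): check pairwise unions and intersections of members of τ.
All pairwise intersections and unions checked — each lies in τ. Therefore τ satisfies (T1), (T2), (T3): it IS a topology on X.


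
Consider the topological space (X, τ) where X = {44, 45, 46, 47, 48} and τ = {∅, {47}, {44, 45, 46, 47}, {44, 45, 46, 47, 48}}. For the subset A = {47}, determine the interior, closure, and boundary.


int(A) = {47}, cl(A) = {44, 45, 46, 47, 48}, ∂A = {44, 45, 46, 48}.

Closed sets in (X, τ) are complements of opens:
  closed(X, τ) = {∅, {48}, {44, 45, 46, 48}, {44, 45, 46, 47, 48}}.
int(A) = ⋃ {U ∈ τ : U ⊆ A}. Opens contained in A: ∅, {47}.
Taking the union of these: int(A) = {47}.
cl(A) = ⋂ {C closed : A ⊆ C}. Closed sets containing A: {44, 45, 46, 47, 48}.
Intersecting these: cl(A) = {44, 45, 46, 47, 48}.
∂A = cl(A) ∖ int(A) = {44, 45, 46, 47, 48} ∖ {47} = {44, 45, 46, 48}.


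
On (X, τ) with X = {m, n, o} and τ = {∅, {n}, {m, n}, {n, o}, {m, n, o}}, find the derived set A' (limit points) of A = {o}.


A' = ∅

For each x ∈ X, list the open sets U ∈ τ with x ∈ U, then check whether U ∩ (A ∖ {x}) ≠ ∅ for every such U.
  x = m: open {m, n} ∋ x has {m, n} ∩ (A ∖ {m}) = ∅, so x is NOT a limit point.
  x = n: open {n} ∋ x has {n} ∩ (A ∖ {n}) = ∅, so x is NOT a limit point.
  x = o: open {n, o} ∋ x has {n, o} ∩ (A ∖ {o}) = ∅, so x is NOT a limit point.
Collecting: A' = ∅.


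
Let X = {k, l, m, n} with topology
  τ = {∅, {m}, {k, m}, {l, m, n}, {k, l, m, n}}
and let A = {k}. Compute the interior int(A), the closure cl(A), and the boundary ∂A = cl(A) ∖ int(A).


int(A) = ∅, cl(A) = {k}, ∂A = {k}.

Closed sets in (X, τ) are complements of opens:
  closed(X, τ) = {∅, {k}, {l, n}, {k, l, n}, {k, l, m, n}}.
int(A) = ⋃ {U ∈ τ : U ⊆ A}. Opens contained in A: ∅.
Taking the union of these: int(A) = ∅.
cl(A) = ⋂ {C closed : A ⊆ C}. Closed sets containing A: {k}, {k, l, n}, {k, l, m, n}.
Intersecting these: cl(A) = {k}.
∂A = cl(A) ∖ int(A) = {k} ∖ ∅ = {k}.


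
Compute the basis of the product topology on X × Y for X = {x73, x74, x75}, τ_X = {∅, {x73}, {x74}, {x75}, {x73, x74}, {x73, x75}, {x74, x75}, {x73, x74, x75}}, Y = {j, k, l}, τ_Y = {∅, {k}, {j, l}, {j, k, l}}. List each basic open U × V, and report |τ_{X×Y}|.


Basis B = {∅ × ∅, {x73} × {k}, {x74} × {k}, {x75} × {k}, {x73} × {j, l}, {x73, x74} × {k}, {x73, x75} × {k}, {x74} × {j, l}, {x74, x75} × {k}, {x75} × {j, l}, {x73} × {j, k, l}, {x73, x74, x75} × {k}, {x74} × {j, k, l}, {x75} × {j, k, l}, {x73, x74} × {j, l}, {x73, x75} × {j, l}, {x74, x75} × {j, l}, {x73, x74} × {j, k, l}, {x73, x75} × {j, k, l}, {x73, x74, x75} × {j, l}, {x74, x75} × {j, k, l}, {x73, x74, x75} × {j, k, l}}; |τ_{X×Y}| = 64.

Enumerate products U × V with U ∈ τ_X, V ∈ τ_Y (deduplicated):
  ∅ × ∅ = {} (∅)
  {x73} × {k} = {(x73,k)}
  {x74} × {k} = {(x74,k)}
  {x75} × {k} = {(x75,k)}
  {x73} × {j, l} = {(x73,j), (x73,l)}
  {x73, x74} × {k} = {(x73,k), (x74,k)}
  {x73, x75} × {k} = {(x73,k), (x75,k)}
  {x74} × {j, l} = {(x74,j), (x74,l)}
  {x74, x75} × {k} = {(x74,k), (x75,k)}
  {x75} × {j, l} = {(x75,j), (x75,l)}
  {x73} × {j, k, l} = {(x73,j), (x73,k), (x73,l)}
  {x73, x74, x75} × {k} = {(x73,k), (x74,k), (x75,k)}
  {x74} × {j, k, l} = {(x74,j), (x74,k), (x74,l)}
  {x75} × {j, k, l} = {(x75,j), (x75,k), (x75,l)}
  {x73, x74} × {j, l} = {(x73,j), (x73,l), (x74,j), (x74,l)}
  {x73, x75} × {j, l} = {(x73,j), (x73,l), (x75,j), (x75,l)}
  {x74, x75} × {j, l} = {(x74,j), (x74,l), (x75,j), (x75,l)}
  {x73, x74} × {j, k, l} = {(x73,j), (x73,k), (x73,l), (x74,j), (x74,k), (x74,l)}
  {x73, x75} × {j, k, l} = {(x73,j), (x73,k), (x73,l), (x75,j), (x75,k), (x75,l)}
  {x73, x74, x75} × {j, l} = {(x73,j), (x73,l), (x74,j), (x74,l), (x75,j), (x75,l)}
  {x74, x75} × {j, k, l} = {(x74,j), (x74,k), (x74,l), (x75,j), (x75,k), (x75,l)}
  {x73, x74, x75} × {j, k, l} = {(x73,j), (x73,k), (x73,l), (x74,j), (x74,k), (x74,l), (x75,j), (x75,k), (x75,l)}
These 22 distinct sets form the basis B.
Close under arbitrary unions to get τ_{X×Y}; counting gives |τ_{X×Y}| = 64.


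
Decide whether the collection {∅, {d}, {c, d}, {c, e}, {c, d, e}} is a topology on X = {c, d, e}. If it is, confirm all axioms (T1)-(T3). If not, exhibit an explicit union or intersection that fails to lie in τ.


τ is NOT a topology on X.

Axiom (T1): ∅ ∈ τ? Yes; X ∈ τ? Yes.
Axiom (T2/T3): check pairwise unions and intersections of members of τ.
Counterexample for (T3): {c, d} ∩ {c, e} = {c} ∉ τ. Therefore τ is NOT a topology.


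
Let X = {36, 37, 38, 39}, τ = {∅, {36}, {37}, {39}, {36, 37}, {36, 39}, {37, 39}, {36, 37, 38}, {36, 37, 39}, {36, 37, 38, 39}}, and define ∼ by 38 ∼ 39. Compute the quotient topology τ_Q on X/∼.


X/∼ = {[36], [37], [38=39]}; |τ_Q| = 5.

Equivalence classes: [36], [37], [38=39].
Quotient map π: X → X/∼ sends 36 ↦ [36], 37 ↦ [37], 38 ↦ [38=39], 39 ↦ [38=39].
For each subset V ⊆ X/∼, compute π^{-1}(V) ⊆ X and check whether π^{-1}(V) ∈ τ. V is open in τ_Q iff π^{-1}(V) ∈ τ.
  V = {}: π^{-1}(V) = ∅ ∈ τ ✓.
  V = {[36]}: π^{-1}(V) = {36} ∈ τ ✓.
  V = {[37]}: π^{-1}(V) = {37} ∈ τ ✓.
  V = {[36], [37]}: π^{-1}(V) = {36, 37} ∈ τ ✓.
  V = {[38=39]}: π^{-1}(V) = {38, 39} ∉ τ ✗.
  V = {[36], [38=39]}: π^{-1}(V) = {36, 38, 39} ∉ τ ✗.
  V = {[37], [38=39]}: π^{-1}(V) = {37, 38, 39} ∉ τ ✗.
  V = {[36], [37], [38=39]}: π^{-1}(V) = {36, 37, 38, 39} ∈ τ ✓.
Open sets in the quotient: τ_Q = {{}, {[36]}, {[37]}, {[36], [37]}, {[36], [37], [38=39]}} (5 elements).


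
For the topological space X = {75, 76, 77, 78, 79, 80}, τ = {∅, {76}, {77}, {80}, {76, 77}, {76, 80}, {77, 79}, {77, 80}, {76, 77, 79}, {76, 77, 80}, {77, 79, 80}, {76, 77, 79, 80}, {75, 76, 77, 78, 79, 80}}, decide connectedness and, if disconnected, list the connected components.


(X, τ) is connected.

Find clopen sets (U ∈ τ with X ∖ U ∈ τ):
  U = ∅, X ∖ U = {75, 76, 77, 78, 79, 80} — both open, so U is clopen.
  U = {75, 76, 77, 78, 79, 80}, X ∖ U = ∅ — both open, so U is clopen.
Only trivial clopens (∅ and X) exist, so (X, τ) is connected.
Compute connected components by grouping points that agree on all clopens:
  component: {75, 76, 77, 78, 79, 80}


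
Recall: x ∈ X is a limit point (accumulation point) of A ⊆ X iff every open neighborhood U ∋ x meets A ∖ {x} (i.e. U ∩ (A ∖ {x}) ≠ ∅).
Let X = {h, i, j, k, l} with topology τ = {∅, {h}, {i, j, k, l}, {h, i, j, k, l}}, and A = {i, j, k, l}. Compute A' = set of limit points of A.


A' = {i, j, k, l}

For each x ∈ X, list the open sets U ∈ τ with x ∈ U, then check whether U ∩ (A ∖ {x}) ≠ ∅ for every such U.
  x = h: open {h} ∋ x has {h} ∩ (A ∖ {h}) = ∅, so x is NOT a limit point.
  x = i: opens ∋ x are {i, j, k, l}, {h, i, j, k, l}; each meets A ∖ {i}, so x IS a limit point.
  x = j: opens ∋ x are {i, j, k, l}, {h, i, j, k, l}; each meets A ∖ {j}, so x IS a limit point.
  x = k: opens ∋ x are {i, j, k, l}, {h, i, j, k, l}; each meets A ∖ {k}, so x IS a limit point.
  x = l: opens ∋ x are {i, j, k, l}, {h, i, j, k, l}; each meets A ∖ {l}, so x IS a limit point.
Collecting: A' = {i, j, k, l}.
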